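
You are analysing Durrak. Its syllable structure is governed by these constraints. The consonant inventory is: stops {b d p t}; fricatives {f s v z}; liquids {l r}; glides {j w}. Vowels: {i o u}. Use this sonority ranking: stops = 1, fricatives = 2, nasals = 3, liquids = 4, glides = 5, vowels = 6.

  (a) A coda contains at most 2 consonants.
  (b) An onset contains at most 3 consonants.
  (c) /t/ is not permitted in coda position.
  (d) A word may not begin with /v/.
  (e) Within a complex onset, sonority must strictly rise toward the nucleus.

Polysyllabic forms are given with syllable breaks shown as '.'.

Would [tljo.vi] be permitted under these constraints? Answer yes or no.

[tljo.vi] — σ1 onset /tlj/ (1→4→5 rises), coda /∅/ ok; σ2 onset /v/, coda /∅/ ok → permitted

yes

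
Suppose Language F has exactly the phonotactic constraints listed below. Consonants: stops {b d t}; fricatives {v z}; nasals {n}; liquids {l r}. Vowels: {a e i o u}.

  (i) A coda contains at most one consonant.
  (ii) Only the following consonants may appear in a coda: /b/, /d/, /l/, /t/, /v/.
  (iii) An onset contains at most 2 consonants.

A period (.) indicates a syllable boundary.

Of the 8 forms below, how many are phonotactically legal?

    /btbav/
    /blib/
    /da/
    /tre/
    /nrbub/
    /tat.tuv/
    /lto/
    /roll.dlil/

5

/btbav/ — violates constraint (iii): syllable 1 onset /btb/ has 3 consonants (> 2) → phonotactically illegal
/blib/ — σ1 onset /bl/ (2C), coda /b/ ok → phonotactically legal
/da/ — σ1 onset /d/, coda /∅/ ok → phonotactically legal
/tre/ — σ1 onset /tr/ (2C), coda /∅/ ok → phonotactically legal
/nrbub/ — violates constraint (iii): syllable 1 onset /nrb/ has 3 consonants (> 2) → phonotactically illegal
/tat.tuv/ — σ1 onset /t/, coda /t/ ok; σ2 onset /t/, coda /v/ ok → phonotactically legal
/lto/ — σ1 onset /lt/ (2C), coda /∅/ ok → phonotactically legal
/roll.dlil/ — violates constraint (i): syllable 1 coda /ll/ has 2 consonants (> 1) → phonotactically illegal
Phonotactically legal: /blib/, /da/, /tre/, /tat.tuv/, /lto/ → 5.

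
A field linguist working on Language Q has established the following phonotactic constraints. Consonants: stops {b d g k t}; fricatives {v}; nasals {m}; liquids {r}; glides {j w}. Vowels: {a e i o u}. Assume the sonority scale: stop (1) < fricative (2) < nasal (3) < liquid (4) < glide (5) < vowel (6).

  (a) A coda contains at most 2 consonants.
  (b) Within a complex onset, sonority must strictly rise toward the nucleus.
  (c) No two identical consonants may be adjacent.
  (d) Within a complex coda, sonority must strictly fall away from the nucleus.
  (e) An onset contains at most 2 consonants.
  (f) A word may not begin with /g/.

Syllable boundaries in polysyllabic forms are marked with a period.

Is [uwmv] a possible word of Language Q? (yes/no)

[uwmv] — violates constraint (a): syllable 1 coda /wmv/ has 3 consonants (> 2) → ill-formed

no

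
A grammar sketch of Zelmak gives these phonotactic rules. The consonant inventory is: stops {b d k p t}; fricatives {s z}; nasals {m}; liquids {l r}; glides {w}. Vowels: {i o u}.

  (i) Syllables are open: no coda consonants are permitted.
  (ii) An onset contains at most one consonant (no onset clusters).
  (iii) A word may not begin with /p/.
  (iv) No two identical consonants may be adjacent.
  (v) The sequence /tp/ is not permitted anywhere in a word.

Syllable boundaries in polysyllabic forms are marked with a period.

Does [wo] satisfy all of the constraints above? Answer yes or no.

yes

[wo] — σ1 onset /w/, coda /∅/ ok → licit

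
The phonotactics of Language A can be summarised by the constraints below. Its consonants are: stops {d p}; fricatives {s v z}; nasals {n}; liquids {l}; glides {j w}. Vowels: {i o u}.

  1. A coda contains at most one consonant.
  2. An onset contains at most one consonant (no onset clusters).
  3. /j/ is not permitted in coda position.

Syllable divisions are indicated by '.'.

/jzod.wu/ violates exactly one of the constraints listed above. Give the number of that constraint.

2

/jzod.wu/: syllable 1 onset /jz/ has 2 consonants (> 1).
This is a violation of constraint 2: "An onset contains at most one consonant (no onset clusters)."
The remaining constraints (1, 3) are satisfied.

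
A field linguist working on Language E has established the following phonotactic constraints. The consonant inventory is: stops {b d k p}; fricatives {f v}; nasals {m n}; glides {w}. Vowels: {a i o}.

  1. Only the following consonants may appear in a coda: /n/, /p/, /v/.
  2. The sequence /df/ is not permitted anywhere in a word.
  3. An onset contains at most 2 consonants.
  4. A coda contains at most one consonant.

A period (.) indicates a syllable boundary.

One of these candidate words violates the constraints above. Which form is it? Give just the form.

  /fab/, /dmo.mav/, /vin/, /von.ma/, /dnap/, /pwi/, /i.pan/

/fab/ — violates constraint 1: syllable 1 coda contains /b/, which is not a licensed coda consonant → not permitted
/dmo.mav/ — σ1 onset /dm/ (2C), coda /∅/ ok; σ2 onset /m/, coda /v/ ok → permitted
/vin/ — σ1 onset /v/, coda /n/ ok → permitted
/von.ma/ — σ1 onset /v/, coda /n/ ok; σ2 onset /m/, coda /∅/ ok → permitted
/dnap/ — σ1 onset /dn/ (2C), coda /p/ ok → permitted
/pwi/ — σ1 onset /pw/ (2C), coda /∅/ ok → permitted
/i.pan/ — σ1 onset /∅/, coda /∅/ ok; σ2 onset /p/, coda /n/ ok → permitted

/fab/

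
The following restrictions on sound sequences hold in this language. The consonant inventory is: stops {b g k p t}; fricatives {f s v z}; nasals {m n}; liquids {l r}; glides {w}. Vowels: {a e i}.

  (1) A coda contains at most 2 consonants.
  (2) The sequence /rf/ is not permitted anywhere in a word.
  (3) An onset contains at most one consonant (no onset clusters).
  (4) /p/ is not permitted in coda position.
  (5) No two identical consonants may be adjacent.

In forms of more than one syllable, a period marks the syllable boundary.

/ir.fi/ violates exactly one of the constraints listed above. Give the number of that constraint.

/ir.fi/: contains banned sequence /rf/.
This is a violation of constraint 2: "The sequence /rf/ is not permitted anywhere in a word."
The remaining constraints (1, 3, 4, 5) are satisfied.

2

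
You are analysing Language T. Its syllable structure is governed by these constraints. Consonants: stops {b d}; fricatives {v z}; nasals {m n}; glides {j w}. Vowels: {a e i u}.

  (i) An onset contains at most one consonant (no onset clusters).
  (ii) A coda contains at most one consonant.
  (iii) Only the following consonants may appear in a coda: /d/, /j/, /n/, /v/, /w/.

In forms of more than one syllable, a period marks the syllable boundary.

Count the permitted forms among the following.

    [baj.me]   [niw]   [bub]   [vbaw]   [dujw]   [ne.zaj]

[baj.me] — σ1 onset /b/, coda /j/ ok; σ2 onset /m/, coda /∅/ ok → permitted
[niw] — σ1 onset /n/, coda /w/ ok → permitted
[bub] — violates constraint (iii): syllable 1 coda contains /b/, which is not a licensed coda consonant → not permitted
[vbaw] — violates constraint (i): syllable 1 onset /vb/ has 2 consonants (> 1) → not permitted
[dujw] — violates constraint (ii): syllable 1 coda /jw/ has 2 consonants (> 1) → not permitted
[ne.zaj] — σ1 onset /n/, coda /∅/ ok; σ2 onset /z/, coda /j/ ok → permitted
Permitted: [baj.me], [niw], [ne.zaj] → 3.

3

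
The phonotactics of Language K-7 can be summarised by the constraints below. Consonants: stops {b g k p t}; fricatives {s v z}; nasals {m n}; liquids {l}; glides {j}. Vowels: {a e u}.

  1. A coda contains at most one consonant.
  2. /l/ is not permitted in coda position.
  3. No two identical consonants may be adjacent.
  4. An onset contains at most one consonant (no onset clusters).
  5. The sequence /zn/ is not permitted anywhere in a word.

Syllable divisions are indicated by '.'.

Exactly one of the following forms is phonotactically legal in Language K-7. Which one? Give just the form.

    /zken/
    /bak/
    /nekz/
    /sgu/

/zken/ — violates constraint 4: syllable 1 onset /zk/ has 2 consonants (> 1) → phonotactically illegal
/bak/ — σ1 onset /b/, coda /k/ ok → phonotactically legal
/nekz/ — violates constraint 1: syllable 1 coda /kz/ has 2 consonants (> 1) → phonotactically illegal
/sgu/ — violates constraint 4: syllable 1 onset /sg/ has 2 consonants (> 1) → phonotactically illegal

/bak/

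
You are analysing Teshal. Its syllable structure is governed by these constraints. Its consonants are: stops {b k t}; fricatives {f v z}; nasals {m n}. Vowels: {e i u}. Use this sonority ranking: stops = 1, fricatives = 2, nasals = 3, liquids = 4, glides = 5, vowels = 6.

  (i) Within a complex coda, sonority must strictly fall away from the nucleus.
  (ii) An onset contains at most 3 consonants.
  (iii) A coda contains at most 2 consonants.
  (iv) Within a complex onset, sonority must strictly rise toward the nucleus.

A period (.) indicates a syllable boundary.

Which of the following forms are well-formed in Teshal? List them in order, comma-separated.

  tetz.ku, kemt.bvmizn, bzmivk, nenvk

tetz.ku — violates constraint (i): syllable 1 coda /tz/: /t/ (stop, 1) → /z/ (fricative, 2) does not fall → ill-formed
kemt.bvmizn — violates constraint (i): syllable 2 coda /zn/: /z/ (fricative, 2) → /n/ (nasal, 3) does not fall → ill-formed
bzmivk — σ1 onset /bzm/ (1→2→3 rises), coda /vk/ (2→1 falls) ok → well-formed
nenvk — violates constraint (iii): syllable 1 coda /nvk/ has 3 consonants (> 2) → ill-formed

bzmivk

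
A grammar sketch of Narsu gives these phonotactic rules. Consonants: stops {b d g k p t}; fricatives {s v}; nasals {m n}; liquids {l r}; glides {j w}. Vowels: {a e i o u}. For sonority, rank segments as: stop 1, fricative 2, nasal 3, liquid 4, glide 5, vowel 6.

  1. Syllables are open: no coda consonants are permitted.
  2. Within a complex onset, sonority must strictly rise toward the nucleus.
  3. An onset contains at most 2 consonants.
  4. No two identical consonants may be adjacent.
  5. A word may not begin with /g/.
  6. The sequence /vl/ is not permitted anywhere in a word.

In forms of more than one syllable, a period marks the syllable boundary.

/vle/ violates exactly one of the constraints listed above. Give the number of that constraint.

6

/vle/: contains banned sequence /vl/.
This is a violation of constraint 6: "The sequence /vl/ is not permitted anywhere in a word."
The remaining constraints (1, 2, 3, 4, 5) are satisfied.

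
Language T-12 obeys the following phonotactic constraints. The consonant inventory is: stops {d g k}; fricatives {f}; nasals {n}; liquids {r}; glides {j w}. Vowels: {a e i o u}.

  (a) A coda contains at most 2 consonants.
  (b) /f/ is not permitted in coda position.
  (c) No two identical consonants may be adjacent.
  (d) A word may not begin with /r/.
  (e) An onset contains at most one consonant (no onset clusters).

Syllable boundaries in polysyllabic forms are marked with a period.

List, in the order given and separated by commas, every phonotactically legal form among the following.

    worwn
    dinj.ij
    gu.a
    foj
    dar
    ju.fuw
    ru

worwn — violates constraint (a): syllable 1 coda /rwn/ has 3 consonants (> 2) → phonotactically illegal
dinj.ij — σ1 onset /d/, coda /nj/ (2C) ok; σ2 onset /∅/, coda /j/ ok → phonotactically legal
gu.a — σ1 onset /g/, coda /∅/ ok; σ2 onset /∅/, coda /∅/ ok → phonotactically legal
foj — σ1 onset /f/, coda /j/ ok → phonotactically legal
dar — σ1 onset /d/, coda /r/ ok → phonotactically legal
ju.fuw — σ1 onset /j/, coda /∅/ ok; σ2 onset /f/, coda /w/ ok → phonotactically legal
ru — violates constraint (d): word begins with /r/ → phonotactically illegal

dinj.ij, gu.a, foj, dar, ju.fuw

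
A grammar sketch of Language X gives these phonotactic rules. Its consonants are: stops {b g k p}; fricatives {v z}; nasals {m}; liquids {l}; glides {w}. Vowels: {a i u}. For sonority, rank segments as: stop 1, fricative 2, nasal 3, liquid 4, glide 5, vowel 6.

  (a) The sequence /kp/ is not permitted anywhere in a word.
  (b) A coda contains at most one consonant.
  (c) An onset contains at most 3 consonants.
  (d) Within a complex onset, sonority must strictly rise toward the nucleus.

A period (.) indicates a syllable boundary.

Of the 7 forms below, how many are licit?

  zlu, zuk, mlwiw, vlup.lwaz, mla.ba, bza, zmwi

zlu — σ1 onset /zl/ (2→4 rises), coda /∅/ ok → licit
zuk — σ1 onset /z/, coda /k/ ok → licit
mlwiw — σ1 onset /mlw/ (3→4→5 rises), coda /w/ ok → licit
vlup.lwaz — σ1 onset /vl/ (2→4 rises), coda /p/ ok; σ2 onset /lw/ (4→5 rises), coda /z/ ok → licit
mla.ba — σ1 onset /ml/ (3→4 rises), coda /∅/ ok; σ2 onset /b/, coda /∅/ ok → licit
bza — σ1 onset /bz/ (1→2 rises), coda /∅/ ok → licit
zmwi — σ1 onset /zmw/ (2→3→5 rises), coda /∅/ ok → licit
Licit: zlu, zuk, mlwiw, vlup.lwaz, mla.ba, bza, zmwi → 7.

7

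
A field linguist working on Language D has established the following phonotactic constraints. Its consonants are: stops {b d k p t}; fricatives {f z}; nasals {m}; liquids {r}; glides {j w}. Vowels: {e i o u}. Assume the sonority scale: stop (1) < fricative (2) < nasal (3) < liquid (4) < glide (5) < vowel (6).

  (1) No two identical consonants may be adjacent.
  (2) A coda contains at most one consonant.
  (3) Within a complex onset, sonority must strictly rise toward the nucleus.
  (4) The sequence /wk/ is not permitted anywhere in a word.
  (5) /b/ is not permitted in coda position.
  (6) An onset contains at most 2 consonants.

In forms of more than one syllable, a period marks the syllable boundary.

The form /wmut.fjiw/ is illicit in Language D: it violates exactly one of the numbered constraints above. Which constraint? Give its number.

/wmut.fjiw/: syllable 1 onset /wm/: /w/ (glide, 5) → /m/ (nasal, 3) does not rise.
This is a violation of constraint 3: "Within a complex onset, sonority must strictly rise toward the nucleus."
The remaining constraints (1, 2, 4, 5, 6) are satisfied.

3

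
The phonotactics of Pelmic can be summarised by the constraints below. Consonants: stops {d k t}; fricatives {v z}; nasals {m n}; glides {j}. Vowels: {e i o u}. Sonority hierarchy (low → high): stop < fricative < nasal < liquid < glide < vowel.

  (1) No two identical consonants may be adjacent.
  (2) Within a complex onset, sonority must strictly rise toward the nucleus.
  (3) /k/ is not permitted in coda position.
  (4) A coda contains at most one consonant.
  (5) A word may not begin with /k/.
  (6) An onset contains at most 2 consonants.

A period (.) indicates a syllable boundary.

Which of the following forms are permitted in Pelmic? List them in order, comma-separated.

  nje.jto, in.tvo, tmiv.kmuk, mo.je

nje.jto — violates constraint 2: syllable 2 onset /jt/: /j/ (glide, 5) → /t/ (stop, 1) does not rise → not permitted
in.tvo — σ1 onset /∅/, coda /n/ ok; σ2 onset /tv/ (1→2 rises), coda /∅/ ok → permitted
tmiv.kmuk — violates constraint 3: syllable 2 coda contains /k/ → not permitted
mo.je — σ1 onset /m/, coda /∅/ ok; σ2 onset /j/, coda /∅/ ok → permitted

in.tvo, mo.je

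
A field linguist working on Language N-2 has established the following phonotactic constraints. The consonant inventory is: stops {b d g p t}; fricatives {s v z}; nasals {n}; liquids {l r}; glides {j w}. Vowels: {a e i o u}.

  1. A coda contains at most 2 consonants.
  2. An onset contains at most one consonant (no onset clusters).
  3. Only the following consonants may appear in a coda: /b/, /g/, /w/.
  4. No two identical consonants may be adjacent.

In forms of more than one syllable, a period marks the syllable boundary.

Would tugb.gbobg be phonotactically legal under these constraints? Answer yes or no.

no

tugb.gbobg — violates constraint 2: syllable 2 onset /gb/ has 2 consonants (> 1) → phonotactically illegal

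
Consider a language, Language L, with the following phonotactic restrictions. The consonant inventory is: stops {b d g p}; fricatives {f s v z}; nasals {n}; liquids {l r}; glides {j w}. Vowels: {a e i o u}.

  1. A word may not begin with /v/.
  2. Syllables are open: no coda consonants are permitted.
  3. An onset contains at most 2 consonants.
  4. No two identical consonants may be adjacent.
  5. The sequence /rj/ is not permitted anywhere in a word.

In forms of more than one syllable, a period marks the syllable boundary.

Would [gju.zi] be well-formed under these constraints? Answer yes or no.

yes

[gju.zi] — σ1 onset /gj/ (2C), coda /∅/ ok; σ2 onset /z/, coda /∅/ ok → well-formed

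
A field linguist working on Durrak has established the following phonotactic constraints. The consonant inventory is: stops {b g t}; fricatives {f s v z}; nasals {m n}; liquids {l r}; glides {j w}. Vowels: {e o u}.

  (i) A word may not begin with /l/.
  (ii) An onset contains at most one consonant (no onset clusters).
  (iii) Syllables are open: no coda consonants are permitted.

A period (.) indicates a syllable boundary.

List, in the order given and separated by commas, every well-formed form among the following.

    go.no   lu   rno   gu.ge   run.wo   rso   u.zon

go.no — σ1 onset /g/, coda /∅/ ok; σ2 onset /n/, coda /∅/ ok → well-formed
lu — violates constraint (i): word begins with /l/ → ill-formed
rno — violates constraint (ii): syllable 1 onset /rn/ has 2 consonants (> 1) → ill-formed
gu.ge — σ1 onset /g/, coda /∅/ ok; σ2 onset /g/, coda /∅/ ok → well-formed
run.wo — violates constraint (iii): syllable 1 coda /n/ has 1 consonant (> 0) → ill-formed
rso — violates constraint (ii): syllable 1 onset /rs/ has 2 consonants (> 1) → ill-formed
u.zon — violates constraint (iii): syllable 2 coda /n/ has 1 consonant (> 0) → ill-formed

go.no, gu.ge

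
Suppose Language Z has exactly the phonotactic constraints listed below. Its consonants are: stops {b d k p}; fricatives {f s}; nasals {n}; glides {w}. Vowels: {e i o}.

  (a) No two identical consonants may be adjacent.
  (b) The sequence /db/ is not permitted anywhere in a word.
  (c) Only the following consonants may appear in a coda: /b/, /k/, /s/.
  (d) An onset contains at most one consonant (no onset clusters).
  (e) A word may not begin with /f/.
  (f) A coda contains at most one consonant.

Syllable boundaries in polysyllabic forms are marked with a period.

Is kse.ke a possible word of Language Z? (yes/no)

no

kse.ke — violates constraint (d): syllable 1 onset /ks/ has 2 consonants (> 1) → illicit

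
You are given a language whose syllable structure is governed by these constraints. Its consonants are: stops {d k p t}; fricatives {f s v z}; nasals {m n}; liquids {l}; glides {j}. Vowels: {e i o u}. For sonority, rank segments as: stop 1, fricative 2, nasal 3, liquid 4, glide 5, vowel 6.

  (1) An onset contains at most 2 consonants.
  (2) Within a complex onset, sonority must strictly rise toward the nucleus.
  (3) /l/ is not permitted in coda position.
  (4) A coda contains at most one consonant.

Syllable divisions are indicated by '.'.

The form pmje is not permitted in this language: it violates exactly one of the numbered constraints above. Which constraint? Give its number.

1

pmje: syllable 1 onset /pmj/ has 3 consonants (> 2).
This is a violation of constraint 1: "An onset contains at most 2 consonants."
The remaining constraints (2, 3, 4) are satisfied.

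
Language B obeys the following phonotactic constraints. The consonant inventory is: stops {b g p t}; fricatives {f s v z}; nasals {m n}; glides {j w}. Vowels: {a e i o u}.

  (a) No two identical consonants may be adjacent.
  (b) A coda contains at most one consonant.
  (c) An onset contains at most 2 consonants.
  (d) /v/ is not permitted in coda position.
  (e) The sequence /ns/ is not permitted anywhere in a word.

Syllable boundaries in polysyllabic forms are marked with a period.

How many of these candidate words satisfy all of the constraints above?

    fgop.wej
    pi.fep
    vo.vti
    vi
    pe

5

fgop.wej — σ1 onset /fg/ (2C), coda /p/ ok; σ2 onset /w/, coda /j/ ok → phonotactically legal
pi.fep — σ1 onset /p/, coda /∅/ ok; σ2 onset /f/, coda /p/ ok → phonotactically legal
vo.vti — σ1 onset /v/, coda /∅/ ok; σ2 onset /vt/ (2C), coda /∅/ ok → phonotactically legal
vi — σ1 onset /v/, coda /∅/ ok → phonotactically legal
pe — σ1 onset /p/, coda /∅/ ok → phonotactically legal
Phonotactically legal: fgop.wej, pi.fep, vo.vti, vi, pe → 5.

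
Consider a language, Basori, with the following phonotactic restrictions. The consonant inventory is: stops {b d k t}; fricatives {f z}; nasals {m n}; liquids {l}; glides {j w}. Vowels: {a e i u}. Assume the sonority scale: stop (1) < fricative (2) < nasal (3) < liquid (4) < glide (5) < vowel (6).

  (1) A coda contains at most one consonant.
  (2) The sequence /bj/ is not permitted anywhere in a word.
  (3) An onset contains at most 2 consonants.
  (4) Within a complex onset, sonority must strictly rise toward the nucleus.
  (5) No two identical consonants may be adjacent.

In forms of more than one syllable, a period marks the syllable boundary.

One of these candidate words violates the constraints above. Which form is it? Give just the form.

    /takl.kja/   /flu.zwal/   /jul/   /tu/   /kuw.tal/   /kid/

/takl.kja/

/takl.kja/ — violates constraint 1: syllable 1 coda /kl/ has 2 consonants (> 1) → illicit
/flu.zwal/ — σ1 onset /fl/ (2→4 rises), coda /∅/ ok; σ2 onset /zw/ (2→5 rises), coda /l/ ok → licit
/jul/ — σ1 onset /j/, coda /l/ ok → licit
/tu/ — σ1 onset /t/, coda /∅/ ok → licit
/kuw.tal/ — σ1 onset /k/, coda /w/ ok; σ2 onset /t/, coda /l/ ok → licit
/kid/ — σ1 onset /k/, coda /d/ ok → licit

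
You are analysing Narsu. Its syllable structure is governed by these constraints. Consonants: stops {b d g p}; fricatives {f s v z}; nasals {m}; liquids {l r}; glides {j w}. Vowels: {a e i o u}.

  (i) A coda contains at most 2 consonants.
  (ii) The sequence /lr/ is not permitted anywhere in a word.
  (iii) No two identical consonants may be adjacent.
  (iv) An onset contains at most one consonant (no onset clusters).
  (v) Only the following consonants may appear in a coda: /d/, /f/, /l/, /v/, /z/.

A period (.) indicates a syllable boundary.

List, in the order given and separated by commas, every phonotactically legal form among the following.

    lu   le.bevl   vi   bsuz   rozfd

lu, le.bevl, vi

lu — σ1 onset /l/, coda /∅/ ok → phonotactically legal
le.bevl — σ1 onset /l/, coda /∅/ ok; σ2 onset /b/, coda /vl/ (2C) ok → phonotactically legal
vi — σ1 onset /v/, coda /∅/ ok → phonotactically legal
bsuz — violates constraint (iv): syllable 1 onset /bs/ has 2 consonants (> 1) → phonotactically illegal
rozfd — violates constraint (i): syllable 1 coda /zfd/ has 3 consonants (> 2) → phonotactically illegal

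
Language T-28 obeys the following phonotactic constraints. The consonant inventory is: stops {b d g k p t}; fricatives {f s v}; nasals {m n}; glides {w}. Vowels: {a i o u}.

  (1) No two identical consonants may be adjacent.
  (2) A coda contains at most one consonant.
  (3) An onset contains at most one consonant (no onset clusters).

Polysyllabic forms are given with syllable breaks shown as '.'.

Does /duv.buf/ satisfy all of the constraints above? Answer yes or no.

/duv.buf/ — σ1 onset /d/, coda /v/ ok; σ2 onset /b/, coda /f/ ok → phonotactically legal

yes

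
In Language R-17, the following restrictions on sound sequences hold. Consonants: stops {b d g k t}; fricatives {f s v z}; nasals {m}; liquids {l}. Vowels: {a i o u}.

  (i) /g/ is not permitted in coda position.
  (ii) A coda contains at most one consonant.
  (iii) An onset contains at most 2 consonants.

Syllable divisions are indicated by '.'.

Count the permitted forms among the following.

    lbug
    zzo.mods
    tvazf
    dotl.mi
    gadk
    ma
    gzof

lbug — violates constraint (i): syllable 1 coda contains /g/ → not permitted
zzo.mods — violates constraint (ii): syllable 2 coda /ds/ has 2 consonants (> 1) → not permitted
tvazf — violates constraint (ii): syllable 1 coda /zf/ has 2 consonants (> 1) → not permitted
dotl.mi — violates constraint (ii): syllable 1 coda /tl/ has 2 consonants (> 1) → not permitted
gadk — violates constraint (ii): syllable 1 coda /dk/ has 2 consonants (> 1) → not permitted
ma — σ1 onset /m/, coda /∅/ ok → permitted
gzof — σ1 onset /gz/ (2C), coda /f/ ok → permitted
Permitted: ma, gzof → 2.

2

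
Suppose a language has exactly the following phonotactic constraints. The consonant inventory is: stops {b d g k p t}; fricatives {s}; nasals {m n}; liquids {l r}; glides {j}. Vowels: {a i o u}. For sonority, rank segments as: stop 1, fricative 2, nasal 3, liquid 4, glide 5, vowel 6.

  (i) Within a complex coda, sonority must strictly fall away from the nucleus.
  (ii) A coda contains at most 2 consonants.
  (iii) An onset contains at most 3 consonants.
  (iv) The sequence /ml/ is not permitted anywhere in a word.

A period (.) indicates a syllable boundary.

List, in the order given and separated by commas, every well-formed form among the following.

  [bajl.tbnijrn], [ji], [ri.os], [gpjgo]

[bajl.tbnijrn] — violates constraint (ii): syllable 2 coda /jrn/ has 3 consonants (> 2) → ill-formed
[ji] — σ1 onset /j/, coda /∅/ ok → well-formed
[ri.os] — σ1 onset /r/, coda /∅/ ok; σ2 onset /∅/, coda /s/ ok → well-formed
[gpjgo] — violates constraint (iii): syllable 1 onset /gpjg/ has 4 consonants (> 3) → ill-formed

[ji], [ri.os]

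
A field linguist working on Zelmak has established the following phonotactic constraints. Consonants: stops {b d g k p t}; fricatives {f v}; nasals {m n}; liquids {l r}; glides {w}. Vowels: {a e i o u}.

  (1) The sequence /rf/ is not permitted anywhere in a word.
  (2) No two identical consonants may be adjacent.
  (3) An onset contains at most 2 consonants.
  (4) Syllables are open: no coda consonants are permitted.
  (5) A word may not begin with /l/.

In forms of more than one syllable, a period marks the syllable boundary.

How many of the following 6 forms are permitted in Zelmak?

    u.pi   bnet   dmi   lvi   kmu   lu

u.pi — σ1 onset /∅/, coda /∅/ ok; σ2 onset /p/, coda /∅/ ok → permitted
bnet — violates constraint 4: syllable 1 coda /t/ has 1 consonant (> 0) → not permitted
dmi — σ1 onset /dm/ (2C), coda /∅/ ok → permitted
lvi — violates constraint 5: word begins with /l/ → not permitted
kmu — σ1 onset /km/ (2C), coda /∅/ ok → permitted
lu — violates constraint 5: word begins with /l/ → not permitted
Permitted: u.pi, dmi, kmu → 3.

3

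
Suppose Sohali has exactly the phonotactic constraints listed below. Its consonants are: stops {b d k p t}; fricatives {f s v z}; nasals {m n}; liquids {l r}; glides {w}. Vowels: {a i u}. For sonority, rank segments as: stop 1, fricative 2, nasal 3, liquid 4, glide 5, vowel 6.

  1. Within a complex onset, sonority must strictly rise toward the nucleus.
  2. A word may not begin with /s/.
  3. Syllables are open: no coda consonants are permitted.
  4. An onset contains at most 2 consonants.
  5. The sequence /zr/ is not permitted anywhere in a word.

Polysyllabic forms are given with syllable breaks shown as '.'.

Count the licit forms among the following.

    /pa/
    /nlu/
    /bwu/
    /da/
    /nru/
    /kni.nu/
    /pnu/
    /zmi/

/pa/ — σ1 onset /p/, coda /∅/ ok → licit
/nlu/ — σ1 onset /nl/ (3→4 rises), coda /∅/ ok → licit
/bwu/ — σ1 onset /bw/ (1→5 rises), coda /∅/ ok → licit
/da/ — σ1 onset /d/, coda /∅/ ok → licit
/nru/ — σ1 onset /nr/ (3→4 rises), coda /∅/ ok → licit
/kni.nu/ — σ1 onset /kn/ (1→3 rises), coda /∅/ ok; σ2 onset /n/, coda /∅/ ok → licit
/pnu/ — σ1 onset /pn/ (1→3 rises), coda /∅/ ok → licit
/zmi/ — σ1 onset /zm/ (2→3 rises), coda /∅/ ok → licit
Licit: /pa/, /nlu/, /bwu/, /da/, /nru/, /kni.nu/, /pnu/, /zmi/ → 8.

8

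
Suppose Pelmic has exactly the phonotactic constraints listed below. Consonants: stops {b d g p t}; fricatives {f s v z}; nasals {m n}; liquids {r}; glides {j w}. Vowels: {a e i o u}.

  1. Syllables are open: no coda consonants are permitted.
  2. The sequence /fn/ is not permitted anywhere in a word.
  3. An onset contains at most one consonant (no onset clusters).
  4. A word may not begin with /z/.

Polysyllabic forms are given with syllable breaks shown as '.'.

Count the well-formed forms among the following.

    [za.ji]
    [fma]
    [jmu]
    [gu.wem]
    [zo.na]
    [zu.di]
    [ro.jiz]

[za.ji] — violates constraint 4: word begins with /z/ → ill-formed
[fma] — violates constraint 3: syllable 1 onset /fm/ has 2 consonants (> 1) → ill-formed
[jmu] — violates constraint 3: syllable 1 onset /jm/ has 2 consonants (> 1) → ill-formed
[gu.wem] — violates constraint 1: syllable 2 coda /m/ has 1 consonant (> 0) → ill-formed
[zo.na] — violates constraint 4: word begins with /z/ → ill-formed
[zu.di] — violates constraint 4: word begins with /z/ → ill-formed
[ro.jiz] — violates constraint 1: syllable 2 coda /z/ has 1 consonant (> 0) → ill-formed
No form is well-formed → 0.

0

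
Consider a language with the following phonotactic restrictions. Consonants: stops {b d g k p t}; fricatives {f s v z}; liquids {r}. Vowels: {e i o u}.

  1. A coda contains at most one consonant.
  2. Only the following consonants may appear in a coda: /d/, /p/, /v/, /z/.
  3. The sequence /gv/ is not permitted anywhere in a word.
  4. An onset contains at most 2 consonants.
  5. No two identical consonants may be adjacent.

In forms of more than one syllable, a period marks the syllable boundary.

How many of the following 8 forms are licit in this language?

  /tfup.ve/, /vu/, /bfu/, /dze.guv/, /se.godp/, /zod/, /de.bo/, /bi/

7

/tfup.ve/ — σ1 onset /tf/ (2C), coda /p/ ok; σ2 onset /v/, coda /∅/ ok → licit
/vu/ — σ1 onset /v/, coda /∅/ ok → licit
/bfu/ — σ1 onset /bf/ (2C), coda /∅/ ok → licit
/dze.guv/ — σ1 onset /dz/ (2C), coda /∅/ ok; σ2 onset /g/, coda /v/ ok → licit
/se.godp/ — violates constraint 1: syllable 2 coda /dp/ has 2 consonants (> 1) → illicit
/zod/ — σ1 onset /z/, coda /d/ ok → licit
/de.bo/ — σ1 onset /d/, coda /∅/ ok; σ2 onset /b/, coda /∅/ ok → licit
/bi/ — σ1 onset /b/, coda /∅/ ok → licit
Licit: /tfup.ve/, /vu/, /bfu/, /dze.guv/, /zod/, /de.bo/, /bi/ → 7.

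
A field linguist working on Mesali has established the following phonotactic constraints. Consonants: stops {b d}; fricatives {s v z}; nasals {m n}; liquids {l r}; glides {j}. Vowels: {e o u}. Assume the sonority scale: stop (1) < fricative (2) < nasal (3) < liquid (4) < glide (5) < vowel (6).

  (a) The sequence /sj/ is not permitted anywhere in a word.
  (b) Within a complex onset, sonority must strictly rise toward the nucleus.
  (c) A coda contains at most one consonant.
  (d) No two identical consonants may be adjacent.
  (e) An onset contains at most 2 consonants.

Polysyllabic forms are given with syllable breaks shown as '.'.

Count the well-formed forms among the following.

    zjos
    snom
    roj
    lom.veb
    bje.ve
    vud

6

zjos — σ1 onset /zj/ (2→5 rises), coda /s/ ok → well-formed
snom — σ1 onset /sn/ (2→3 rises), coda /m/ ok → well-formed
roj — σ1 onset /r/, coda /j/ ok → well-formed
lom.veb — σ1 onset /l/, coda /m/ ok; σ2 onset /v/, coda /b/ ok → well-formed
bje.ve — σ1 onset /bj/ (1→5 rises), coda /∅/ ok; σ2 onset /v/, coda /∅/ ok → well-formed
vud — σ1 onset /v/, coda /d/ ok → well-formed
Well-formed: zjos, snom, roj, lom.veb, bje.ve, vud → 6.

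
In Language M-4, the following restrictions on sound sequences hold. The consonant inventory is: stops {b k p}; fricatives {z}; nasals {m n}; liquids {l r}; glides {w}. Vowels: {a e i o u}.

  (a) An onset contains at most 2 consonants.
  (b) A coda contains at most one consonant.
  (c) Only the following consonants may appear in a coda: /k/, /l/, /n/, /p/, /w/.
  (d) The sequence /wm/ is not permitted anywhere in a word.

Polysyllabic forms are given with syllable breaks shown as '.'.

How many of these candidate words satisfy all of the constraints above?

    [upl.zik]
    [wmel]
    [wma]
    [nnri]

[upl.zik] — violates constraint (b): syllable 1 coda /pl/ has 2 consonants (> 1) → phonotactically illegal
[wmel] — violates constraint (d): contains banned sequence /wm/ → phonotactically illegal
[wma] — violates constraint (d): contains banned sequence /wm/ → phonotactically illegal
[nnri] — violates constraint (a): syllable 1 onset /nnr/ has 3 consonants (> 2) → phonotactically illegal
No form is phonotactically legal → 0.

0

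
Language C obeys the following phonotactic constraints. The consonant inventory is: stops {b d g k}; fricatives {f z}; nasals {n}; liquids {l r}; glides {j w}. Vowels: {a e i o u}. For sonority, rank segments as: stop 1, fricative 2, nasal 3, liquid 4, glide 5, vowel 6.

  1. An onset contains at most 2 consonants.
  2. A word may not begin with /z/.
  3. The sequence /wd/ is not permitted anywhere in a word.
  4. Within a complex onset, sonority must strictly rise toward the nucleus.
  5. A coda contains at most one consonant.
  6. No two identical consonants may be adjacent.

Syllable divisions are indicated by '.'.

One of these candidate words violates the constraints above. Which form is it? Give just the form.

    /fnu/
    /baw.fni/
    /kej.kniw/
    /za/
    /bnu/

/za/

/fnu/ — σ1 onset /fn/ (2→3 rises), coda /∅/ ok → well-formed
/baw.fni/ — σ1 onset /b/, coda /w/ ok; σ2 onset /fn/ (2→3 rises), coda /∅/ ok → well-formed
/kej.kniw/ — σ1 onset /k/, coda /j/ ok; σ2 onset /kn/ (1→3 rises), coda /w/ ok → well-formed
/za/ — violates constraint 2: word begins with /z/ → ill-formed
/bnu/ — σ1 onset /bn/ (1→3 rises), coda /∅/ ok → well-formed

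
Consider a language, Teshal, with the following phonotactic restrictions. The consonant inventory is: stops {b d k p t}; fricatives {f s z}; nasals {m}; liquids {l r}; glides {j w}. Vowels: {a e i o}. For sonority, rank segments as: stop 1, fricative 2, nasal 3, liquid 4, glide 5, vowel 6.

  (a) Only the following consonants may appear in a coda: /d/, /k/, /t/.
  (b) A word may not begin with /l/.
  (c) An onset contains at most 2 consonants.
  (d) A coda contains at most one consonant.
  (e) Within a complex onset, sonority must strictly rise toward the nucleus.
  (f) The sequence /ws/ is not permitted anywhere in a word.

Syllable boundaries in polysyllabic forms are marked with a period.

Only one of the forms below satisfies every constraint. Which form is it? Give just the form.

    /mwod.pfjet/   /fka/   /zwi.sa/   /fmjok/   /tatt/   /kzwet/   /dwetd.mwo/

/mwod.pfjet/ — violates constraint (c): syllable 2 onset /pfj/ has 3 consonants (> 2) → ill-formed
/fka/ — violates constraint (e): syllable 1 onset /fk/: /f/ (fricative, 2) → /k/ (stop, 1) does not rise → ill-formed
/zwi.sa/ — σ1 onset /zw/ (2→5 rises), coda /∅/ ok; σ2 onset /s/, coda /∅/ ok → well-formed
/fmjok/ — violates constraint (c): syllable 1 onset /fmj/ has 3 consonants (> 2) → ill-formed
/tatt/ — violates constraint (d): syllable 1 coda /tt/ has 2 consonants (> 1) → ill-formed
/kzwet/ — violates constraint (c): syllable 1 onset /kzw/ has 3 consonants (> 2) → ill-formed
/dwetd.mwo/ — violates constraint (d): syllable 1 coda /td/ has 2 consonants (> 1) → ill-formed

/zwi.sa/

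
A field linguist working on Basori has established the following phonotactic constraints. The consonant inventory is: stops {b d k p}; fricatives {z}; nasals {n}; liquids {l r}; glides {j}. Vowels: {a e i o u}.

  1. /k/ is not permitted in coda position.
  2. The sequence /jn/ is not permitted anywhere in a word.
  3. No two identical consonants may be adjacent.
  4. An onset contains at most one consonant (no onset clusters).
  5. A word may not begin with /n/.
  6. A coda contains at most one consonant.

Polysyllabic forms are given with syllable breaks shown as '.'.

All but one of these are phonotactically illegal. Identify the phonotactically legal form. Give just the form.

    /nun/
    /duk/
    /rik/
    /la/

/nun/ — violates constraint 5: word begins with /n/ → phonotactically illegal
/duk/ — violates constraint 1: syllable 1 coda contains /k/ → phonotactically illegal
/rik/ — violates constraint 1: syllable 1 coda contains /k/ → phonotactically illegal
/la/ — σ1 onset /l/, coda /∅/ ok → phonotactically legal

/la/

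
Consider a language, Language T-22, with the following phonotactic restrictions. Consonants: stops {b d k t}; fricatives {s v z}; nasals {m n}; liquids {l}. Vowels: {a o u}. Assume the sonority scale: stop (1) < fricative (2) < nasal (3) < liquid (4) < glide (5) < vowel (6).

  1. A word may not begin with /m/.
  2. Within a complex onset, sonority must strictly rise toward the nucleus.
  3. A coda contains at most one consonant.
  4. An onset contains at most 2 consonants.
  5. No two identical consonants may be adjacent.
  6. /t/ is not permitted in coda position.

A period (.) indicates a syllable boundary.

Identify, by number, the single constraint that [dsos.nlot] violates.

6

[dsos.nlot]: syllable 2 coda contains /t/.
This is a violation of constraint 6: "/t/ is not permitted in coda position."
The remaining constraints (1, 2, 3, 4, 5) are satisfied.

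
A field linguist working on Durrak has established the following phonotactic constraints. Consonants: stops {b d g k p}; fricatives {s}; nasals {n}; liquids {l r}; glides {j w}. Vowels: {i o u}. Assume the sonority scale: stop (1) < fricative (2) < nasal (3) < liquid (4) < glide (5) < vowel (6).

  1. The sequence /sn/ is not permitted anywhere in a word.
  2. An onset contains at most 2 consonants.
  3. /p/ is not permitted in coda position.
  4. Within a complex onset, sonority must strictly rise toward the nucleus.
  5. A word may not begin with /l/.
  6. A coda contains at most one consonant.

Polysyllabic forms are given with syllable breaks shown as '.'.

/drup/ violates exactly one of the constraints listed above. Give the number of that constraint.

/drup/: syllable 1 coda contains /p/.
This is a violation of constraint 3: "/p/ is not permitted in coda position."
The remaining constraints (1, 2, 4, 5, 6) are satisfied.

3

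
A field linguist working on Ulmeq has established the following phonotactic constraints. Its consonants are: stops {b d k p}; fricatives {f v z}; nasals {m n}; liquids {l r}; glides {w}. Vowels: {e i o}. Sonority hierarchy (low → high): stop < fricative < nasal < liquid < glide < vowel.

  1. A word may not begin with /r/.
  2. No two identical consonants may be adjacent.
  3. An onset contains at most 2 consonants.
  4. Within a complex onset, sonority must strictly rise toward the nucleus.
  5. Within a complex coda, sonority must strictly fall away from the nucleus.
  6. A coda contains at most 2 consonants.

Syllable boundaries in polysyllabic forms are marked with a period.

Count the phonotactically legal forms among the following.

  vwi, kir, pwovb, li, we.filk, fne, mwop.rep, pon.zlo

8

vwi — σ1 onset /vw/ (2→5 rises), coda /∅/ ok → phonotactically legal
kir — σ1 onset /k/, coda /r/ ok → phonotactically legal
pwovb — σ1 onset /pw/ (1→5 rises), coda /vb/ (2→1 falls) ok → phonotactically legal
li — σ1 onset /l/, coda /∅/ ok → phonotactically legal
we.filk — σ1 onset /w/, coda /∅/ ok; σ2 onset /f/, coda /lk/ (4→1 falls) ok → phonotactically legal
fne — σ1 onset /fn/ (2→3 rises), coda /∅/ ok → phonotactically legal
mwop.rep — σ1 onset /mw/ (3→5 rises), coda /p/ ok; σ2 onset /r/, coda /p/ ok → phonotactically legal
pon.zlo — σ1 onset /p/, coda /n/ ok; σ2 onset /zl/ (2→4 rises), coda /∅/ ok → phonotactically legal
Phonotactically legal: vwi, kir, pwovb, li, we.filk, fne, mwop.rep, pon.zlo → 8.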